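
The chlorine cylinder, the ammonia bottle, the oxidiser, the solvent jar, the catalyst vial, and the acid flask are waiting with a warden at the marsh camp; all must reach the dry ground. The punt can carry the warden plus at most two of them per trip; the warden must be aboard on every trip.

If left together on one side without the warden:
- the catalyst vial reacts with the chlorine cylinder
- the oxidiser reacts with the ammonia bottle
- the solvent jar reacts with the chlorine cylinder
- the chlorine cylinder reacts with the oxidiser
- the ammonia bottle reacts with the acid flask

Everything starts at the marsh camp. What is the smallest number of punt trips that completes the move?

Counting alone: the warden can take at most 2 across per trip to the dry ground, so moving all 6 needs at least 3 loaded trips out, with a return between consecutive ones — at least 5 crossings.
The safety rule pushes this higher. Following every safe sequence of crossings, the most of the 6 that can be at the dry ground as the punt arrives there on crossing 5 is 5 — never all 6.
So no plan with fewer than 7 crossings exists, and this one achieves 7:
1. Warden goes to the dry ground with the ammonia bottle and the chlorine cylinder.  [the marsh camp: the acid flask, the catalyst vial, the oxidiser, the solvent jar | the dry ground: the ammonia bottle, the chlorine cylinder]
2. Warden goes back to the marsh camp alone.  [the marsh camp: the acid flask, the catalyst vial, the oxidiser, the solvent jar | the dry ground: the ammonia bottle, the chlorine cylinder]
3. Warden goes to the dry ground with the oxidiser and the solvent jar.  [the marsh camp: the acid flask, the catalyst vial | the dry ground: the ammonia bottle, the chlorine cylinder, the oxidiser, the solvent jar]
4. Warden goes back to the marsh camp with the ammonia bottle and the chlorine cylinder.  [the marsh camp: the acid flask, the ammonia bottle, the catalyst vial, the chlorine cylinder | the dry ground: the oxidiser, the solvent jar]
5. Warden goes to the dry ground with the acid flask and the catalyst vial.  [the marsh camp: the ammonia bottle, the chlorine cylinder | the dry ground: the acid flask, the catalyst vial, the oxidiser, the solvent jar]
6. Warden goes back to the marsh camp alone.  [the marsh camp: the ammonia bottle, the chlorine cylinder | the dry ground: the acid flask, the catalyst vial, the oxidiser, the solvent jar]
7. Warden goes to the dry ground with the ammonia bottle and the chlorine cylinder.  [the marsh camp: — | the dry ground: the acid flask, the ammonia bottle, the catalyst vial, the chlorine cylinder, the oxidiser, the solvent jar]

7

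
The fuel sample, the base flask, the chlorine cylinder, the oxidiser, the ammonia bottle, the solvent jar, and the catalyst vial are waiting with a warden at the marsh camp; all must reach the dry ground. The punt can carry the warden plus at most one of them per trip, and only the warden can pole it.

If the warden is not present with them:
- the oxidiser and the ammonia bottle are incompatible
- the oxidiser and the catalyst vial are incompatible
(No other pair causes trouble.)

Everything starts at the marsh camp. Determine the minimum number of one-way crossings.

15

Counting alone: the warden can take at most 1 across per trip to the dry ground, so moving all 7 needs at least 7 loaded trips out, with a return between consecutive ones — at least 13 crossings.
The safety rule pushes this higher. Following every safe sequence of crossings, the most of the 7 that can be at the dry ground as the punt arrives there on crossing 13 is 6 — never all 7.
So no plan with fewer than 15 crossings exists, and this one achieves 15:
1. Warden goes to the dry ground with the oxidiser.
2. Warden goes back to the marsh camp alone.
3. Warden goes to the dry ground with the fuel sample.
4. Warden goes back to the marsh camp alone.
5. Warden goes to the dry ground with the base flask.
6. Warden goes back to the marsh camp alone.
7. Warden goes to the dry ground with the chlorine cylinder.
8. Warden goes back to the marsh camp alone.
9. Warden goes to the dry ground with the ammonia bottle.
10. Warden goes back to the marsh camp with the oxidiser.
11. Warden goes to the dry ground with the catalyst vial.
12. Warden goes back to the marsh camp alone.
13. Warden goes to the dry ground with the solvent jar.
14. Warden goes back to the marsh camp alone.
15. Warden goes to the dry ground with the oxidiser.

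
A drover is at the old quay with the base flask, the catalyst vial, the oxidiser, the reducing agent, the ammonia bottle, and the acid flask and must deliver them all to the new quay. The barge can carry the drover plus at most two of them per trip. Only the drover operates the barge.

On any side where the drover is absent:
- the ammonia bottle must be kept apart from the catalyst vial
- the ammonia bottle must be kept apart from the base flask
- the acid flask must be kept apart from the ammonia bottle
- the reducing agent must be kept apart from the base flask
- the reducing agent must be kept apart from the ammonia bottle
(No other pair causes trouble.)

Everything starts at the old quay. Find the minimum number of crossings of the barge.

Counting alone: the drover can take at most 2 across per trip to the new quay, so moving all 6 needs at least 3 loaded trips out, with a return between consecutive ones — at least 5 crossings.
The safety rule pushes this higher. Following every safe sequence of crossings, the most of the 6 that can be at the new quay as the barge arrives there on crossings 5, 7 is 4, 5 respectively — never all 6.
So no plan with fewer than 9 crossings exists, and this one achieves 9:
1. Drover goes to the new quay with the ammonia bottle and the base flask.  [the old quay: the acid flask, the catalyst vial, the oxidiser, the reducing agent | the new quay: the ammonia bottle, the base flask]
2. Drover goes back to the old quay with the base flask.  [the old quay: the acid flask, the base flask, the catalyst vial, the oxidiser, the reducing agent | the new quay: the ammonia bottle]
3. Drover goes to the new quay with the base flask and the catalyst vial.  [the old quay: the acid flask, the oxidiser, the reducing agent | the new quay: the ammonia bottle, the base flask, the catalyst vial]
4. Drover goes back to the old quay with the ammonia bottle.  [the old quay: the acid flask, the ammonia bottle, the oxidiser, the reducing agent | the new quay: the base flask, the catalyst vial]
5. Drover goes to the new quay with the ammonia bottle and the oxidiser.  [the old quay: the acid flask, the reducing agent | the new quay: the ammonia bottle, the base flask, the catalyst vial, the oxidiser]
6. Drover goes back to the old quay with the ammonia bottle.  [the old quay: the acid flask, the ammonia bottle, the reducing agent | the new quay: the base flask, the catalyst vial, the oxidiser]
7. Drover goes to the new quay with the acid flask and the reducing agent.  [the old quay: the ammonia bottle | the new quay: the acid flask, the base flask, the catalyst vial, the oxidiser, the reducing agent]
8. Drover goes back to the old quay with the base flask.  [the old quay: the ammonia bottle, the base flask | the new quay: the acid flask, the catalyst vial, the oxidiser, the reducing agent]
9. Drover goes to the new quay with the ammonia bottle and the base flask.  [the old quay: — | the new quay: the acid flask, the ammonia bottle, the base flask, the catalyst vial, the oxidiser, the reducing agent]

9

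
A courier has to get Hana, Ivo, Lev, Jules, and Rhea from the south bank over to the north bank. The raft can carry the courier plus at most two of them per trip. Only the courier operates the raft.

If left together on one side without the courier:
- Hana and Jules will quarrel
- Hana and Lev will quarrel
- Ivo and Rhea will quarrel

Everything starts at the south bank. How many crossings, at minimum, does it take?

5

Counting alone: the courier can take at most 2 across per trip to the north bank, so moving all 5 needs at least 3 loaded trips out, with a return between consecutive ones — at least 5 crossings.
The plan below uses exactly 5 crossings, so it is optimal:
1. Courier goes to the north bank with Hana and Ivo.  [the south bank: Jules, Lev, Rhea | the north bank: Hana, Ivo]
2. Courier goes back to the south bank alone.  [the south bank: Jules, Lev, Rhea | the north bank: Hana, Ivo]
3. Courier goes to the north bank with Jules and Lev.  [the south bank: Rhea | the north bank: Hana, Ivo, Jules, Lev]
4. Courier goes back to the south bank with Hana.  [the south bank: Hana, Rhea | the north bank: Ivo, Jules, Lev]
5. Courier goes to the north bank with Hana and Rhea.  [the south bank: — | the north bank: Hana, Ivo, Jules, Lev, Rhea]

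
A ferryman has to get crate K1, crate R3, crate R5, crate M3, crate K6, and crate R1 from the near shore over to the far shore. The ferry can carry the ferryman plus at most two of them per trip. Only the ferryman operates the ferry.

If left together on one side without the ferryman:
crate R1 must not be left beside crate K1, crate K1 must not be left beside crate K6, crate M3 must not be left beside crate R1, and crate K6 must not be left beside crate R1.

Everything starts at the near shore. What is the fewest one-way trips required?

9

Counting alone: the ferryman can take at most 2 across per trip to the far shore, so moving all 6 needs at least 3 loaded trips out, with a return between consecutive ones — at least 5 crossings.
The safety rule pushes this higher. Following every safe sequence of crossings, the most of the 6 that can be at the far shore as the ferry arrives there on crossings 5, 7 is 4, 5 respectively — never all 6.
So no plan with fewer than 9 crossings exists, and this one achieves 9:
1. Ferryman goes to the far shore with crate K1 and crate R1.
2. Ferryman goes back to the near shore with crate K1.
3. Ferryman goes to the far shore with crate K1 and crate R3.
4. Ferryman goes back to the near shore with crate K1.
5. Ferryman goes to the far shore with crate K1 and crate R5.
6. Ferryman goes back to the near shore with crate K1.
7. Ferryman goes to the far shore with crate K1 and crate M3.
8. Ferryman goes back to the near shore with crate R1.
9. Ferryman goes to the far shore with crate K6 and crate R1.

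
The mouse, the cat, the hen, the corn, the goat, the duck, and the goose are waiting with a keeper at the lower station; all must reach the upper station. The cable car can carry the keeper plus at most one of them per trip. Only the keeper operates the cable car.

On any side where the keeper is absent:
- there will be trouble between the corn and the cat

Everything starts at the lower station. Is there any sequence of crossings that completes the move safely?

Yes

1. Keeper goes to the upper station with the cat.  [the lower station: the corn, the duck, the goat, the goose, the hen, the mouse | the upper station: the cat]
2. Keeper goes back to the lower station alone.  [the lower station: the corn, the duck, the goat, the goose, the hen, the mouse | the upper station: the cat]
3. Keeper goes to the upper station with the mouse.  [the lower station: the corn, the duck, the goat, the goose, the hen | the upper station: the cat, the mouse]
4. Keeper goes back to the lower station alone.  [the lower station: the corn, the duck, the goat, the goose, the hen | the upper station: the cat, the mouse]
5. Keeper goes to the upper station with the hen.  [the lower station: the corn, the duck, the goat, the goose | the upper station: the cat, the hen, the mouse]
6. Keeper goes back to the lower station alone.  [the lower station: the corn, the duck, the goat, the goose | the upper station: the cat, the hen, the mouse]
7. Keeper goes to the upper station with the goat.  [the lower station: the corn, the duck, the goose | the upper station: the cat, the goat, the hen, the mouse]
8. Keeper goes back to the lower station alone.  [the lower station: the corn, the duck, the goose | the upper station: the cat, the goat, the hen, the mouse]
9. Keeper goes to the upper station with the duck.  [the lower station: the corn, the goose | the upper station: the cat, the duck, the goat, the hen, the mouse]
10. Keeper goes back to the lower station alone.  [the lower station: the corn, the goose | the upper station: the cat, the duck, the goat, the hen, the mouse]
11. Keeper goes to the upper station with the goose.  [the lower station: the corn | the upper station: the cat, the duck, the goat, the goose, the hen, the mouse]
12. Keeper goes back to the lower station alone.  [the lower station: the corn | the upper station: the cat, the duck, the goat, the goose, the hen, the mouse]
13. Keeper goes to the upper station with the corn.  [the lower station: — | the upper station: the cat, the corn, the duck, the goat, the goose, the hen, the mouse]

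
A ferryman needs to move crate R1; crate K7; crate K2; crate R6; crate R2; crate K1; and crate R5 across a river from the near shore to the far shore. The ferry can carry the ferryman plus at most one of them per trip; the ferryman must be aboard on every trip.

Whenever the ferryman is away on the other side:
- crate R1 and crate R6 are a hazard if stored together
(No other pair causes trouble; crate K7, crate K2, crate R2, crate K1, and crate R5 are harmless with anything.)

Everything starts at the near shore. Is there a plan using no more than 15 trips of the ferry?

Yes

Yes — this plan uses 13 crossings (≤ 15):
1. Ferryman goes to the far shore with crate R1.  [the near shore: crate K1, crate K2, crate K7, crate R2, crate R5, crate R6 | the far shore: crate R1]
2. Ferryman goes back to the near shore alone.  [the near shore: crate K1, crate K2, crate K7, crate R2, crate R5, crate R6 | the far shore: crate R1]
3. Ferryman goes to the far shore with crate K7.  [the near shore: crate K1, crate K2, crate R2, crate R5, crate R6 | the far shore: crate K7, crate R1]
4. Ferryman goes back to the near shore alone.  [the near shore: crate K1, crate K2, crate R2, crate R5, crate R6 | the far shore: crate K7, crate R1]
5. Ferryman goes to the far shore with crate K2.  [the near shore: crate K1, crate R2, crate R5, crate R6 | the far shore: crate K2, crate K7, crate R1]
6. Ferryman goes back to the near shore alone.  [the near shore: crate K1, crate R2, crate R5, crate R6 | the far shore: crate K2, crate K7, crate R1]
7. Ferryman goes to the far shore with crate R2.  [the near shore: crate K1, crate R5, crate R6 | the far shore: crate K2, crate K7, crate R1, crate R2]
8. Ferryman goes back to the near shore alone.  [the near shore: crate K1, crate R5, crate R6 | the far shore: crate K2, crate K7, crate R1, crate R2]
9. Ferryman goes to the far shore with crate K1.  [the near shore: crate R5, crate R6 | the far shore: crate K1, crate K2, crate K7, crate R1, crate R2]
10. Ferryman goes back to the near shore alone.  [the near shore: crate R5, crate R6 | the far shore: crate K1, crate K2, crate K7, crate R1, crate R2]
11. Ferryman goes to the far shore with crate R5.  [the near shore: crate R6 | the far shore: crate K1, crate K2, crate K7, crate R1, crate R2, crate R5]
12. Ferryman goes back to the near shore alone.  [the near shore: crate R6 | the far shore: crate K1, crate K2, crate K7, crate R1, crate R2, crate R5]
13. Ferryman goes to the far shore with crate R6.  [the near shore: — | the far shore: crate K1, crate K2, crate K7, crate R1, crate R2, crate R5, crate R6]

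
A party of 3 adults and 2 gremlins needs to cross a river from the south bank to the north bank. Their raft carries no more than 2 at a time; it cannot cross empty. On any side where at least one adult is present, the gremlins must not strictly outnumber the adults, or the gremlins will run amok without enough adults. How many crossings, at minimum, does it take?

7

Counting alone: each trip to the north bank takes at most 2 across and each return brings at least 1 back, so after t trips out (and t−1 returns) at most 2t − (t−1) of the 5 are across; that first reaches 5 at t = 4, so at least 7 crossings are needed.
The plan below uses exactly 7 crossings, so it is optimal:
1. 2 gremlins → the north bank.  (the south bank: 3A 0G; the north bank: 0A 2G)
2. 1 gremlin ← the south bank.  (the south bank: 3A 1G; the north bank: 0A 1G)
3. 2 adults → the north bank.  (the south bank: 1A 1G; the north bank: 2A 1G)
4. 1 adult ← the south bank.  (the south bank: 2A 1G; the north bank: 1A 1G)
5. 1 adult and 1 gremlin → the north bank.  (the south bank: 1A 0G; the north bank: 2A 2G)
6. 1 gremlin ← the south bank.  (the south bank: 1A 1G; the north bank: 2A 1G)
7. 1 adult and 1 gremlin → the north bank.  (the south bank: 0A 0G; the north bank: 3A 2G)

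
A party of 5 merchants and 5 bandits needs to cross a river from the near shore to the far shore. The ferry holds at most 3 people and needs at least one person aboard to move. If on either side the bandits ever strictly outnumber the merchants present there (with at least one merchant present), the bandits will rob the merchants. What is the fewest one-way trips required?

11

Counting alone: each trip to the far shore takes at most 3 across and each return brings at least 1 back, so after t trips out (and t−1 returns) at most 3t − (t−1) of the 10 are across; that first reaches 10 at t = 5, so at least 9 crossings are needed.
The safety rule pushes this higher. Following every safe sequence of crossings, the most of the 10 that can be at the far shore as the ferry arrives there on crossing 9 is 9 — never all 10.
So no plan with fewer than 11 crossings exists, and this one achieves 11:
1. 2 bandits → the far shore.  (the near shore: 5M 3B; the far shore: 0M 2B)
2. 1 bandit ← the near shore.  (the near shore: 5M 4B; the far shore: 0M 1B)
3. 3 bandits → the far shore.  (the near shore: 5M 1B; the far shore: 0M 4B)
4. 1 bandit ← the near shore.  (the near shore: 5M 2B; the far shore: 0M 3B)
5. 3 merchants → the far shore.  (the near shore: 2M 2B; the far shore: 3M 3B)
6. 1 merchant and 1 bandit ← the near shore.  (the near shore: 3M 3B; the far shore: 2M 2B)
7. 3 merchants → the far shore.  (the near shore: 0M 3B; the far shore: 5M 2B)
8. 1 bandit ← the near shore.  (the near shore: 0M 4B; the far shore: 5M 1B)
9. 2 bandits → the far shore.  (the near shore: 0M 2B; the far shore: 5M 3B)
10. 1 bandit ← the near shore.  (the near shore: 0M 3B; the far shore: 5M 2B)
11. 3 bandits → the far shore.  (the near shore: 0M 0B; the far shore: 5M 5B)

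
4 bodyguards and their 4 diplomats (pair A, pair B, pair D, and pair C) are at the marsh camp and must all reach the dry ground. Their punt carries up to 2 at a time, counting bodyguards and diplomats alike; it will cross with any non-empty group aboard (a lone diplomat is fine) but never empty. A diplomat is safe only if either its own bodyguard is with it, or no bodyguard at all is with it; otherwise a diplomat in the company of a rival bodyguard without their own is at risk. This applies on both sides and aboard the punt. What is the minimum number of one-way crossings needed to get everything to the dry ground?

Following every safe sequence of crossings from the start, the most of the 8 that can be at the dry ground as the punt arrives there on crossings 1, 3, 5 is 2, 3, 4 respectively; the best ever achieved is 4 of 8.
From crossing 7 on, no configuration arises that was not already reachable earlier: only 44 distinct safe configurations (who is on which side, and where the punt is) can ever be reached, none of them has everyone across, and every continuation just revisits them. So no valid plan exists.

impossible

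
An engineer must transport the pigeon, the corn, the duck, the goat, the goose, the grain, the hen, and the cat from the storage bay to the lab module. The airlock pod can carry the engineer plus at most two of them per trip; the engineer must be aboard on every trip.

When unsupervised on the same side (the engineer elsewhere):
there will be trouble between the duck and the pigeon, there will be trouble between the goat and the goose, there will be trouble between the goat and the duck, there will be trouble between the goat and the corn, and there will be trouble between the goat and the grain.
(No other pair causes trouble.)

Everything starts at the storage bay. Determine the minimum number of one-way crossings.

9

Counting alone: the engineer can take at most 2 across per trip to the lab module, so moving all 8 needs at least 4 loaded trips out, with a return between consecutive ones — at least 7 crossings.
The safety rule pushes this higher. Following every safe sequence of crossings, the most of the 8 that can be at the lab module as the airlock pod arrives there on crossing 7 is 7 — never all 8.
So no plan with fewer than 9 crossings exists, and this one achieves 9:
1. Engineer goes to the lab module with the goat and the pigeon.  [the storage bay: the cat, the corn, the duck, the goose, the grain, the hen | the lab module: the goat, the pigeon]
2. Engineer goes back to the storage bay alone.  [the storage bay: the cat, the corn, the duck, the goose, the grain, the hen | the lab module: the goat, the pigeon]
3. Engineer goes to the lab module with the corn and the duck.  [the storage bay: the cat, the goose, the grain, the hen | the lab module: the corn, the duck, the goat, the pigeon]
4. Engineer goes back to the storage bay with the goat and the pigeon.  [the storage bay: the cat, the goat, the goose, the grain, the hen, the pigeon | the lab module: the corn, the duck]
5. Engineer goes to the lab module with the goose and the grain.  [the storage bay: the cat, the goat, the hen, the pigeon | the lab module: the corn, the duck, the goose, the grain]
6. Engineer goes back to the storage bay alone.  [the storage bay: the cat, the goat, the hen, the pigeon | the lab module: the corn, the duck, the goose, the grain]
7. Engineer goes to the lab module with the cat and the hen.  [the storage bay: the goat, the pigeon | the lab module: the cat, the corn, the duck, the goose, the grain, the hen]
8. Engineer goes back to the storage bay alone.  [the storage bay: the goat, the pigeon | the lab module: the cat, the corn, the duck, the goose, the grain, the hen]
9. Engineer goes to the lab module with the goat and the pigeon.  [the storage bay: — | the lab module: the cat, the corn, the duck, the goat, the goose, the grain, the hen, the pigeon]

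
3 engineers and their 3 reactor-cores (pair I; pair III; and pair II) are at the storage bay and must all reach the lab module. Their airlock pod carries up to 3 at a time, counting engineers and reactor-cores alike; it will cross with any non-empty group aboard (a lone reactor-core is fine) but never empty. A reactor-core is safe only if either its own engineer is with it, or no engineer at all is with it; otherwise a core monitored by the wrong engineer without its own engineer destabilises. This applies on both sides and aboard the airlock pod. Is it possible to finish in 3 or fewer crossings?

Counting alone: each trip to the lab module takes at most 3 across and each return brings at least 1 back, so after t trips out (and t−1 returns) at most 3t − (t−1) of the 6 are across; that first reaches 6 at t = 3, so at least 5 crossings are needed.
Since 3 < 5, 3 crossings cannot be enough. (The shortest complete plan in fact takes 5:)
1. engineer I and reactor-core I cross → the lab module.
2. engineer I crosses ← the storage bay.
3. engineer I, engineer II, and engineer III cross → the lab module.
4. reactor-core I crosses ← the storage bay.
5. reactor-core I, reactor-core II, and reactor-core III cross → the lab module.

No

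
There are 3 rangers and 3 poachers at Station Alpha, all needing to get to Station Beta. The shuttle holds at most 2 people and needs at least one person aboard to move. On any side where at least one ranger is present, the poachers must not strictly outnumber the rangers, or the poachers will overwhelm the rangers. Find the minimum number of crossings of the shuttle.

Counting alone: each trip to Station Beta takes at most 2 across and each return brings at least 1 back, so after t trips out (and t−1 returns) at most 2t − (t−1) of the 6 are across; that first reaches 6 at t = 5, so at least 9 crossings are needed.
The safety rule pushes this higher. Following every safe sequence of crossings, the most of the 6 that can be at Station Beta as the shuttle arrives there on crossing 9 is 5 — never all 6.
So no plan with fewer than 11 crossings exists, and this one achieves 11:
1. 2 poachers → Station Beta.  (Station Alpha: 3R 1P; Station Beta: 0R 2P)
2. 1 poacher ← Station Alpha.  (Station Alpha: 3R 2P; Station Beta: 0R 1P)
3. 2 poachers → Station Beta.  (Station Alpha: 3R 0P; Station Beta: 0R 3P)
4. 1 poacher ← Station Alpha.  (Station Alpha: 3R 1P; Station Beta: 0R 2P)
5. 2 rangers → Station Beta.  (Station Alpha: 1R 1P; Station Beta: 2R 2P)
6. 1 ranger and 1 poacher ← Station Alpha.  (Station Alpha: 2R 2P; Station Beta: 1R 1P)
7. 2 rangers → Station Beta.  (Station Alpha: 0R 2P; Station Beta: 3R 1P)
8. 1 poacher ← Station Alpha.  (Station Alpha: 0R 3P; Station Beta: 3R 0P)
9. 2 poachers → Station Beta.  (Station Alpha: 0R 1P; Station Beta: 3R 2P)
10. 1 poacher ← Station Alpha.  (Station Alpha: 0R 2P; Station Beta: 3R 1P)
11. 2 poachers → Station Beta.  (Station Alpha: 0R 0P; Station Beta: 3R 3P)

11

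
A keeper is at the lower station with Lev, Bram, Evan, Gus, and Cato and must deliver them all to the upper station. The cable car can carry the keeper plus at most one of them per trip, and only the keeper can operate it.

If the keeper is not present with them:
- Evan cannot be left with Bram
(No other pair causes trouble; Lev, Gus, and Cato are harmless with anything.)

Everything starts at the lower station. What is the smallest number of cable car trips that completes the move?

9

Counting alone: the keeper can take at most 1 across per trip to the upper station, so moving all 5 needs at least 5 loaded trips out, with a return between consecutive ones — at least 9 crossings.
The plan below uses exactly 9 crossings, so it is optimal:
1. Keeper goes to the upper station with Bram.  [the lower station: Cato, Evan, Gus, Lev | the upper station: Bram]
2. Keeper goes back to the lower station alone.  [the lower station: Cato, Evan, Gus, Lev | the upper station: Bram]
3. Keeper goes to the upper station with Lev.  [the lower station: Cato, Evan, Gus | the upper station: Bram, Lev]
4. Keeper goes back to the lower station alone.  [the lower station: Cato, Evan, Gus | the upper station: Bram, Lev]
5. Keeper goes to the upper station with Gus.  [the lower station: Cato, Evan | the upper station: Bram, Gus, Lev]
6. Keeper goes back to the lower station alone.  [the lower station: Cato, Evan | the upper station: Bram, Gus, Lev]
7. Keeper goes to the upper station with Cato.  [the lower station: Evan | the upper station: Bram, Cato, Gus, Lev]
8. Keeper goes back to the lower station alone.  [the lower station: Evan | the upper station: Bram, Cato, Gus, Lev]
9. Keeper goes to the upper station with Evan.  [the lower station: — | the upper station: Bram, Cato, Evan, Gus, Lev]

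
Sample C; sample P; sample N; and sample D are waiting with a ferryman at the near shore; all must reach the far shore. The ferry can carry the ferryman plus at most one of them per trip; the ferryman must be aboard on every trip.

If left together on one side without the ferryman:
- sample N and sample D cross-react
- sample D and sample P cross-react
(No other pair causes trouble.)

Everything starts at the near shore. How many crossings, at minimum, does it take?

9

Counting alone: the ferryman can take at most 1 across per trip to the far shore, so moving all 4 needs at least 4 loaded trips out, with a return between consecutive ones — at least 7 crossings.
The safety rule pushes this higher. Following every safe sequence of crossings, the most of the 4 that can be at the far shore as the ferry arrives there on crossing 7 is 3 — never all 4.
So no plan with fewer than 9 crossings exists, and this one achieves 9:
1. Ferryman goes to the far shore with sample D.  [the near shore: sample C, sample N, sample P | the far shore: sample D]
2. Ferryman goes back to the near shore alone.  [the near shore: sample C, sample N, sample P | the far shore: sample D]
3. Ferryman goes to the far shore with sample C.  [the near shore: sample N, sample P | the far shore: sample C, sample D]
4. Ferryman goes back to the near shore alone.  [the near shore: sample N, sample P | the far shore: sample C, sample D]
5. Ferryman goes to the far shore with sample P.  [the near shore: sample N | the far shore: sample C, sample D, sample P]
6. Ferryman goes back to the near shore with sample D.  [the near shore: sample D, sample N | the far shore: sample C, sample P]
7. Ferryman goes to the far shore with sample N.  [the near shore: sample D | the far shore: sample C, sample N, sample P]
8. Ferryman goes back to the near shore alone.  [the near shore: sample D | the far shore: sample C, sample N, sample P]
9. Ferryman goes to the far shore with sample D.  [the near shore: — | the far shore: sample C, sample D, sample N, sample P]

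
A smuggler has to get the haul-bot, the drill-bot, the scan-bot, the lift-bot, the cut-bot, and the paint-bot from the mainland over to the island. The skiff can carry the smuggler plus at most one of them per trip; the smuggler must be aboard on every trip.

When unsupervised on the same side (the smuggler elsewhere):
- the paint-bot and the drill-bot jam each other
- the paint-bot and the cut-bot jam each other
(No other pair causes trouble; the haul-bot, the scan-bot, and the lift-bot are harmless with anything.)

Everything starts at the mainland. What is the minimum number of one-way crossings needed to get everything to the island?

13

Counting alone: the smuggler can take at most 1 across per trip to the island, so moving all 6 needs at least 6 loaded trips out, with a return between consecutive ones — at least 11 crossings.
The safety rule pushes this higher. Following every safe sequence of crossings, the most of the 6 that can be at the island as the skiff arrives there on crossing 11 is 5 — never all 6.
So no plan with fewer than 13 crossings exists, and this one achieves 13:
1. Smuggler goes to the island with the paint-bot.
2. Smuggler goes back to the mainland alone.
3. Smuggler goes to the island with the haul-bot.
4. Smuggler goes back to the mainland alone.
5. Smuggler goes to the island with the drill-bot.
6. Smuggler goes back to the mainland with the paint-bot.
7. Smuggler goes to the island with the cut-bot.
8. Smuggler goes back to the mainland alone.
9. Smuggler goes to the island with the scan-bot.
10. Smuggler goes back to the mainland alone.
11. Smuggler goes to the island with the lift-bot.
12. Smuggler goes back to the mainland alone.
13. Smuggler goes to the island with the paint-bot.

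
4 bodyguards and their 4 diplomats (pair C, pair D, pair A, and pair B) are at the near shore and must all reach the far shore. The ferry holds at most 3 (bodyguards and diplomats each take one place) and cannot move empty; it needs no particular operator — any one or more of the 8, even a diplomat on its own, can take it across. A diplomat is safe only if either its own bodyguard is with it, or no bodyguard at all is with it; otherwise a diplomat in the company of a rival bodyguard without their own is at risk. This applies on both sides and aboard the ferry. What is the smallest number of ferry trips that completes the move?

9

Counting alone: each trip to the far shore takes at most 3 across and each return brings at least 1 back, so after t trips out (and t−1 returns) at most 3t − (t−1) of the 8 are across; that first reaches 8 at t = 4, so at least 7 crossings are needed.
The safety rule pushes this higher. Following every safe sequence of crossings, the most of the 8 that can be at the far shore as the ferry arrives there on crossing 7 is 7 — never all 8.
So no plan with fewer than 9 crossings exists, and this one achieves 9:
1. bodyguard C and diplomat C cross → the far shore.
2. bodyguard C crosses ← the near shore.
3. bodyguard C, bodyguard D, and diplomat D cross → the far shore.
4. bodyguard C and diplomat C cross ← the near shore.
5. bodyguard A, bodyguard B, and bodyguard C cross → the far shore.
6. diplomat D crosses ← the near shore.
7. diplomat C and diplomat D cross → the far shore.
8. diplomat C crosses ← the near shore.
9. diplomat A, diplomat B, and diplomat C cross → the far shore.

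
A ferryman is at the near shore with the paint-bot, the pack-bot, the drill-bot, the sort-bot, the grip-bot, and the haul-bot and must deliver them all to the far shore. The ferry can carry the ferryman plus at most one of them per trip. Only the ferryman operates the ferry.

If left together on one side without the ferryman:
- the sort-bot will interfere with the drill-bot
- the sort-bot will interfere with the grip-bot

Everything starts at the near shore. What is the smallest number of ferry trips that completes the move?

13

Counting alone: the ferryman can take at most 1 across per trip to the far shore, so moving all 6 needs at least 6 loaded trips out, with a return between consecutive ones — at least 11 crossings.
The safety rule pushes this higher. Following every safe sequence of crossings, the most of the 6 that can be at the far shore as the ferry arrives there on crossing 11 is 5 — never all 6.
So no plan with fewer than 13 crossings exists, and this one achieves 13:
1. Ferryman goes to the far shore with the sort-bot.  [the near shore: the drill-bot, the grip-bot, the haul-bot, the pack-bot, the paint-bot | the far shore: the sort-bot]
2. Ferryman goes back to the near shore alone.  [the near shore: the drill-bot, the grip-bot, the haul-bot, the pack-bot, the paint-bot | the far shore: the sort-bot]
3. Ferryman goes to the far shore with the paint-bot.  [the near shore: the drill-bot, the grip-bot, the haul-bot, the pack-bot | the far shore: the paint-bot, the sort-bot]
4. Ferryman goes back to the near shore alone.  [the near shore: the drill-bot, the grip-bot, the haul-bot, the pack-bot | the far shore: the paint-bot, the sort-bot]
5. Ferryman goes to the far shore with the pack-bot.  [the near shore: the drill-bot, the grip-bot, the haul-bot | the far shore: the pack-bot, the paint-bot, the sort-bot]
6. Ferryman goes back to the near shore alone.  [the near shore: the drill-bot, the grip-bot, the haul-bot | the far shore: the pack-bot, the paint-bot, the sort-bot]
7. Ferryman goes to the far shore with the drill-bot.  [the near shore: the grip-bot, the haul-bot | the far shore: the drill-bot, the pack-bot, the paint-bot, the sort-bot]
8. Ferryman goes back to the near shore with the sort-bot.  [the near shore: the grip-bot, the haul-bot, the sort-bot | the far shore: the drill-bot, the pack-bot, the paint-bot]
9. Ferryman goes to the far shore with the grip-bot.  [the near shore: the haul-bot, the sort-bot | the far shore: the drill-bot, the grip-bot, the pack-bot, the paint-bot]
10. Ferryman goes back to the near shore alone.  [the near shore: the haul-bot, the sort-bot | the far shore: the drill-bot, the grip-bot, the pack-bot, the paint-bot]
11. Ferryman goes to the far shore with the haul-bot.  [the near shore: the sort-bot | the far shore: the drill-bot, the grip-bot, the haul-bot, the pack-bot, the paint-bot]
12. Ferryman goes back to the near shore alone.  [the near shore: the sort-bot | the far shore: the drill-bot, the grip-bot, the haul-bot, the pack-bot, the paint-bot]
13. Ferryman goes to the far shore with the sort-bot.  [the near shore: — | the far shore: the drill-bot, the grip-bot, the haul-bot, the pack-bot, the paint-bot, the sort-bot]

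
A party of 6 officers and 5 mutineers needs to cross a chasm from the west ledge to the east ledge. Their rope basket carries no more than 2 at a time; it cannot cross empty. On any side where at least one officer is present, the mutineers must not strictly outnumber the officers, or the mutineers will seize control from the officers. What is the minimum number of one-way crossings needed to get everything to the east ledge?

Counting alone: each trip to the east ledge takes at most 2 across and each return brings at least 1 back, so after t trips out (and t−1 returns) at most 2t − (t−1) of the 11 are across; that first reaches 11 at t = 10, so at least 19 crossings are needed.
The plan below uses exactly 19 crossings, so it is optimal:
1. 2 mutineers → the east ledge.  (the west ledge: 6O 3M; the east ledge: 0O 2M)
2. 1 mutineer ← the west ledge.  (the west ledge: 6O 4M; the east ledge: 0O 1M)
3. 2 mutineers → the east ledge.  (the west ledge: 6O 2M; the east ledge: 0O 3M)
4. 1 mutineer ← the west ledge.  (the west ledge: 6O 3M; the east ledge: 0O 2M)
5. 2 officers → the east ledge.  (the west ledge: 4O 3M; the east ledge: 2O 2M)
6. 1 mutineer ← the west ledge.  (the west ledge: 4O 4M; the east ledge: 2O 1M)
7. 1 officer and 1 mutineer → the east ledge.  (the west ledge: 3O 3M; the east ledge: 3O 2M)
8. 1 officer ← the west ledge.  (the west ledge: 4O 3M; the east ledge: 2O 2M)
9. 1 officer and 1 mutineer → the east ledge.  (the west ledge: 3O 2M; the east ledge: 3O 3M)
10. 1 mutineer ← the west ledge.  (the west ledge: 3O 3M; the east ledge: 3O 2M)
11. 1 officer and 1 mutineer → the east ledge.  (the west ledge: 2O 2M; the east ledge: 4O 3M)
12. 1 officer ← the west ledge.  (the west ledge: 3O 2M; the east ledge: 3O 3M)
13. 1 officer and 1 mutineer → the east ledge.  (the west ledge: 2O 1M; the east ledge: 4O 4M)
14. 1 mutineer ← the west ledge.  (the west ledge: 2O 2M; the east ledge: 4O 3M)
15. 1 officer and 1 mutineer → the east ledge.  (the west ledge: 1O 1M; the east ledge: 5O 4M)
16. 1 officer ← the west ledge.  (the west ledge: 2O 1M; the east ledge: 4O 4M)
17. 1 officer and 1 mutineer → the east ledge.  (the west ledge: 1O 0M; the east ledge: 5O 5M)
18. 1 mutineer ← the west ledge.  (the west ledge: 1O 1M; the east ledge: 5O 4M)
19. 1 officer and 1 mutineer → the east ledge.  (the west ledge: 0O 0M; the east ledge: 6O 5M)

19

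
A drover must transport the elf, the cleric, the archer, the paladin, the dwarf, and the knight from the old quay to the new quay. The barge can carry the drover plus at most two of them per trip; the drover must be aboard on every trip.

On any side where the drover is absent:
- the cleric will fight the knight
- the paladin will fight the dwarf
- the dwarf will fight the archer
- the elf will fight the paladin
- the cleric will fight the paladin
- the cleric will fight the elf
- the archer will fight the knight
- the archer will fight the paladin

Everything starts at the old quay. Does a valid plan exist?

Whatever the first load, the items left behind include a forbidden pair without the drover. No opening move is safe, so no plan exists.

No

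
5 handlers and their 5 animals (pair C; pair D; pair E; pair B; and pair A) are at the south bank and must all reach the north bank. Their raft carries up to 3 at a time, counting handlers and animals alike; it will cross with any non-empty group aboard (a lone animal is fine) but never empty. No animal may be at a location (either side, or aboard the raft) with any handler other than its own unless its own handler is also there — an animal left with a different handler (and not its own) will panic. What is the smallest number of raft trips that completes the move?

Counting alone: each trip to the north bank takes at most 3 across and each return brings at least 1 back, so after t trips out (and t−1 returns) at most 3t − (t−1) of the 10 are across; that first reaches 10 at t = 5, so at least 9 crossings are needed.
The safety rule pushes this higher. Following every safe sequence of crossings, the most of the 10 that can be at the north bank as the raft arrives there on crossing 9 is 9 — never all 10.
So no plan with fewer than 11 crossings exists, and this one achieves 11:
1. animal C and handler C cross → the north bank.
2. handler C crosses ← the south bank.
3. animal B, animal D, and animal E cross → the north bank.
4. animal C crosses ← the south bank.
5. handler B, handler D, and handler E cross → the north bank.
6. animal D and handler D cross ← the south bank.
7. handler A, handler C, and handler D cross → the north bank.
8. animal E crosses ← the south bank.
9. animal C and animal D cross → the north bank.
10. animal C crosses ← the south bank.
11. animal A, animal C, and animal E cross → the north bank.

11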